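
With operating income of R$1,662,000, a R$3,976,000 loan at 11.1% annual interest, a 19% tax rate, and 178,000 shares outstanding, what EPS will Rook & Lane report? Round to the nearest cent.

R$5.55

Interest = R$441,336.00, so EBT = R$1,662,000 − R$441,336.00 = R$1,220,664.00.
After tax at 19%: net income = R$1,220,664.00 × 0.81 = R$988,737.84.
Per share: R$988,737.84 / 178,000 shares = R$5.55.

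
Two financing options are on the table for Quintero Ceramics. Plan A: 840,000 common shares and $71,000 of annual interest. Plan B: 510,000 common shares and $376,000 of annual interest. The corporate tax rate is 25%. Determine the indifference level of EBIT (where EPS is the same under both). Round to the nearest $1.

At indifference, (EBIT − 71,000)(1 − t)/840,000 = (EBIT − 376,000)(1 − t)/510,000.
Cancelling (1 − t) and cross-multiplying: 510,000·(EBIT − 71,000) = 840,000·(EBIT − 376,000).
Solving, EBIT = (376,000·840,000 − 71,000·510,000) / (840,000 − 510,000) = 279,630,000,000 / 330,000 = 847,363.64.

$847,364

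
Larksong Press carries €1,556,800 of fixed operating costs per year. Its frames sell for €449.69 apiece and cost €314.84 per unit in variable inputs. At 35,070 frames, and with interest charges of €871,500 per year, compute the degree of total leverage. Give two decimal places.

2.06

At 35,070 units, contribution = 35,070 × €134.85 = €4,729,189.50.
Subtracting fixed costs: EBIT = €4,729,189.50 − €1,556,800 = €3,172,389.50. Interest = €871,500.00.
DOL = €4,729,189.50 ÷ €3,172,389.50 = 1.4907; DFL = €3,172,389.50 ÷ €2,300,889.50 = 1.3788.
Combined leverage = 1.4907 × 1.3788 = 2.0554.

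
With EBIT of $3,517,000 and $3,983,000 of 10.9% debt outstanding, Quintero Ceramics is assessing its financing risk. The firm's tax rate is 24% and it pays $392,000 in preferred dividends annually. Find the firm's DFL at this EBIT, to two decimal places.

Annual interest charges come to $434,147.00.
Pre-tax preferred-dividend burden = $392,000 ÷ (1 − 0.24) = $515,789.47.
DFL = EBIT ÷ [EBIT − I − D_p/(1−t)] = $3,517,000 ÷ [$3,517,000 − $434,147.00 − $515,789.47] = $3,517,000 ÷ $2,567,063.53 = 1.3700.

1.37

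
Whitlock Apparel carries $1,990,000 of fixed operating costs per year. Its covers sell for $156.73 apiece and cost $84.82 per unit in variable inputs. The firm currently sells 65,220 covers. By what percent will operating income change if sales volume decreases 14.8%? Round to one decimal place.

-25.7%

At 65,220 units, contribution = 65,220 × $71.91 = $4,689,970.20.
Subtracting fixed costs: EBIT = $4,689,970.20 − $1,990,000 = $2,699,970.20.
DOL = contribution ÷ EBIT = $4,689,970.20 ÷ $2,699,970.20 = 1.7370.
So EBIT moves 1.7370 × (-14.8%) = -25.7%.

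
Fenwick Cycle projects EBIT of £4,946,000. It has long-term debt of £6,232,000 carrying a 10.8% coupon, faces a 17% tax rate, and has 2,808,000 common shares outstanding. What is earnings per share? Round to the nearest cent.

£1.26

Pre-tax income = £4,946,000 − £673,056.00 = £4,272,944.00.
After tax at 17%: net income = £4,272,944.00 × 0.83 = £3,546,543.52.
Per share: £3,546,543.52 / 2,808,000 shares = £1.26.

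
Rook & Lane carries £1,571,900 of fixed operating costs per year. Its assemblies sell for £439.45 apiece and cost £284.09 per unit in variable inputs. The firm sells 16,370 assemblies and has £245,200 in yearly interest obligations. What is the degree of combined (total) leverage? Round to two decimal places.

3.50

Contribution at this volume is 16,370 × £155.36 = £2,543,243.20.
Subtracting fixed costs: EBIT = £2,543,243.20 − £1,571,900 = £971,343.20. Interest = £245,200.00, so EBIT − I = £726,143.20.
Degree of total leverage = total CM / (EBIT − interest) = £2,543,243.20 / £726,143.20 = 3.5024.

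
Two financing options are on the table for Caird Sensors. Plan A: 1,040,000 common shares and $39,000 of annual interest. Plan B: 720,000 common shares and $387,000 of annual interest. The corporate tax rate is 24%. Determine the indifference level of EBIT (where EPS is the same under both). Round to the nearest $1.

$1,170,000

Set EPS_A = EPS_B: (EBIT − $39,000)(1 − 0.24) ÷ 1,040,000 = (EBIT − $387,000)(1 − 0.24) ÷ 720,000.
Cancelling (1 − t) and cross-multiplying: 720,000·(EBIT − 39,000) = 1,040,000·(EBIT − 387,000).
EBIT × (1,040,000 − 720,000) = 387,000 × 1,040,000 − 39,000 × 720,000 = 374,400,000,000, so EBIT = 374,400,000,000 ÷ 320,000 = 1,170,000.00.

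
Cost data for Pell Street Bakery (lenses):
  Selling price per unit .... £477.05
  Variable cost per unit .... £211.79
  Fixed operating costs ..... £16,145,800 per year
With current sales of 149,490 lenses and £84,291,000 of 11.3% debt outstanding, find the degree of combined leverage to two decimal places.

2.84

At 149,490 units, contribution = 149,490 × £265.26 = £39,653,717.40.
EBIT = £39,653,717.40 − £16,145,800 = £23,507,917.40. Interest = £9,524,883.00.
DOL = £39,653,717.40 ÷ £23,507,917.40 = 1.6868; DFL = £23,507,917.40 ÷ £13,983,034.40 = 1.6812.
Combined leverage = 1.6868 × 1.6812 = 2.8358.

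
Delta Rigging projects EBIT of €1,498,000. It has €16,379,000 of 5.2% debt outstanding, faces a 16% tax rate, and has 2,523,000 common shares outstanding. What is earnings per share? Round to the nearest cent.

€0.22

Interest = €851,708.00, so EBT = €1,498,000 − €851,708.00 = €646,292.00.
Net income = €646,292.00 × (1 − 0.16) = €542,885.28.
EPS = €542,885.28 ÷ 2,523,000 = €0.22.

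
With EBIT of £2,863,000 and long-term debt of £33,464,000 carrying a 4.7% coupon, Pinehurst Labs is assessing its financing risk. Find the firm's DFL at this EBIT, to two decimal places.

2.22

Annual interest charges come to £1,572,808.00.
DFL = EBIT ÷ (EBIT − I) = £2,863,000 ÷ (£2,863,000 − £1,572,808.00) = £2,863,000 ÷ £1,290,192.00 = 2.2190.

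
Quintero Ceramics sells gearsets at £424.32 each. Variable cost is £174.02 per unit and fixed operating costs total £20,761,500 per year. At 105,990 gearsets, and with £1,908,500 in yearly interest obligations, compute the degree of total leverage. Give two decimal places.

Contribution at this volume is 105,990 × £250.30 = £26,529,297.00.
EBIT = £26,529,297.00 − £20,761,500 = £5,767,797.00. Interest = £1,908,500.00, so EBIT − I = £3,859,297.00.
DCL = contribution ÷ (EBIT − I) = £26,529,297.00 ÷ £3,859,297.00 = 6.8741.

6.87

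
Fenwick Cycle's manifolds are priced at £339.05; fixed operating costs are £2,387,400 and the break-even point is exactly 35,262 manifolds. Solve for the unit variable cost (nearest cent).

£271.35

At break-even, FC = Q × (P − VC), so P − VC = £2,387,400 ÷ 35,262 = £67.7046.
Hence VC = price − CM = £339.05 − £67.7046 = £271.35.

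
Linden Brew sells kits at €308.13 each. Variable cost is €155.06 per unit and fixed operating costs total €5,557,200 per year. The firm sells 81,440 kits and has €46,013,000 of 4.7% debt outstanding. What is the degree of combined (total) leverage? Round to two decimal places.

2.63

Total contribution margin = 81,440 × €153.07 = €12,466,020.80.
Subtracting fixed costs: EBIT = €12,466,020.80 − €5,557,200 = €6,908,820.80. Interest = €2,162,611.00, so EBIT − I = €4,746,209.80.
DCL = contribution ÷ (EBIT − I) = €12,466,020.80 ÷ €4,746,209.80 = 2.6265.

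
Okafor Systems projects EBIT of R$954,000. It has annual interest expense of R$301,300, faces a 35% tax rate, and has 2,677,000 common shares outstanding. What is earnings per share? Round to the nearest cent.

R$0.16

Interest = R$301,300.00, so EBT = R$954,000 − R$301,300.00 = R$652,700.00.
After tax at 35%: net income = R$652,700.00 × 0.65 = R$424,255.00.
Per share: R$424,255.00 / 2,677,000 shares = R$0.16.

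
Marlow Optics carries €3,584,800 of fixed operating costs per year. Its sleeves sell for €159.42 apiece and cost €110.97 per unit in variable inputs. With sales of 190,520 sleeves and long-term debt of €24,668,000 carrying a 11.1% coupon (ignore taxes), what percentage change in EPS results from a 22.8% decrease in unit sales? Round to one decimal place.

At 190,520 units, contribution = 190,520 × €48.45 = €9,230,694.00.
EBIT = €9,230,694.00 − €3,584,800 = €5,645,894.00.
After interest of €2,738,148.00, pre-tax earnings = €2,907,746.00.
DCL = total CM / (EBIT − I) = €9,230,694.00 / €2,907,746.00 = 3.1745.
%ΔEPS = DCL × %ΔSales = 3.1745 × -22.8% = -72.4%.

-72.4%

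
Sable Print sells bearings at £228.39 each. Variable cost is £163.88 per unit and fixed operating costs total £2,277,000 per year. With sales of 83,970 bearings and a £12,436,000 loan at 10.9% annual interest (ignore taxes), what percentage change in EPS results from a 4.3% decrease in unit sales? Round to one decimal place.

At 83,970 units, contribution = 83,970 × £64.51 = £5,416,904.70.
Subtracting fixed costs: EBIT = £5,416,904.70 − £2,277,000 = £3,139,904.70.
After interest of £1,355,524.00, pre-tax earnings = £1,784,380.70.
DCL = total CM / (EBIT − I) = £5,416,904.70 / £1,784,380.70 = 3.0357.
EPS therefore changes by 3.0357 × (-4.3%) = -13.1%.

-13.1%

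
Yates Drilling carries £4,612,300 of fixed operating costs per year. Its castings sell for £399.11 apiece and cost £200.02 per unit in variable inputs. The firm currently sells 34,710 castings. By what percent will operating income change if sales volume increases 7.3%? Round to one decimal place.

+22.0%

Contribution at this volume is 34,710 × £199.09 = £6,910,413.90.
Operating income = contribution − fixed costs = £6,910,413.90 − £4,612,300 = £2,298,113.90.
DOL = contribution ÷ EBIT = £6,910,413.90 ÷ £2,298,113.90 = 3.0070.
%ΔEBIT = DOL × %ΔSales = 3.0070 × +7.3% = +22.0%.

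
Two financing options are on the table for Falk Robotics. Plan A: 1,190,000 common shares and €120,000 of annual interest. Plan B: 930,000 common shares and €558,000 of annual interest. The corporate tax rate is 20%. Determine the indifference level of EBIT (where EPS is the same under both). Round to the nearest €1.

€2,124,692

At indifference, (EBIT − 120,000)(1 − t)/1,190,000 = (EBIT − 558,000)(1 − t)/930,000.
Cancelling (1 − t) and cross-multiplying: 930,000·(EBIT − 120,000) = 1,190,000·(EBIT − 558,000).
EBIT × (1,190,000 − 930,000) = 558,000 × 1,190,000 − 120,000 × 930,000 = 552,420,000,000, so EBIT = 552,420,000,000 ÷ 260,000 = 2,124,692.31.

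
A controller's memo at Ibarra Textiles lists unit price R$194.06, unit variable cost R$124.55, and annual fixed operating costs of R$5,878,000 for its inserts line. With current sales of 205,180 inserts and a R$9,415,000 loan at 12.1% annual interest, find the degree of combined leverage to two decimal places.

1.97

Total contribution margin = 205,180 × R$69.51 = R$14,262,061.80.
Operating income = contribution − fixed costs = R$14,262,061.80 − R$5,878,000 = R$8,384,061.80. Interest = R$1,139,215.00, so EBIT − I = R$7,244,846.80.
DCL = contribution ÷ (EBIT − I) = R$14,262,061.80 ÷ R$7,244,846.80 = 1.9686.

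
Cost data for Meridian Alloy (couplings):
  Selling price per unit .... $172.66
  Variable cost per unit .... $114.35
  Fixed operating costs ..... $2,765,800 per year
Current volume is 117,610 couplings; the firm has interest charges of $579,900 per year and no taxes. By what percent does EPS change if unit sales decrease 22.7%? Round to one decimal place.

-44.3%

Contribution at this volume is 117,610 × $58.31 = $6,857,839.10.
Operating income = contribution − fixed costs = $6,857,839.10 − $2,765,800 = $4,092,039.10.
Interest = $579,900.00, so EBIT − I = $3,512,139.10.
DCL = total CM / (EBIT − I) = $6,857,839.10 / $3,512,139.10 = 1.9526.
%ΔEPS = DCL × %ΔSales = 1.9526 × -22.7% = -44.3%.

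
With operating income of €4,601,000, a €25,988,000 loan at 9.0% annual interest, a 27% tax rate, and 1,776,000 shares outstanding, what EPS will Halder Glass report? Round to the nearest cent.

Interest = €2,338,920.00, so EBT = €4,601,000 − €2,338,920.00 = €2,262,080.00.
Net income = €2,262,080.00 × (1 − 0.27) = €1,651,318.40.
EPS = €1,651,318.40 ÷ 1,776,000 = €0.93.

€0.93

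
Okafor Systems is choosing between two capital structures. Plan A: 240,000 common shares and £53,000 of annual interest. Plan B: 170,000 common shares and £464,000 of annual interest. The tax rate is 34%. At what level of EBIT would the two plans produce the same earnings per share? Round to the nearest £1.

£1,462,143

Set EPS_A = EPS_B: (EBIT − £53,000)(1 − 0.34) ÷ 240,000 = (EBIT − £464,000)(1 − 0.34) ÷ 170,000.
Cancelling (1 − t) and cross-multiplying: 170,000·(EBIT − 53,000) = 240,000·(EBIT − 464,000).
EBIT × (240,000 − 170,000) = 464,000 × 240,000 − 53,000 × 170,000 = 102,350,000,000, so EBIT = 102,350,000,000 ÷ 70,000 = 1,462,142.86.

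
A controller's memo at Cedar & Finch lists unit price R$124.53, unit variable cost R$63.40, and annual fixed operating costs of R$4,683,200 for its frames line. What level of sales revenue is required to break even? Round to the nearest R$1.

CM per unit = R$124.53 − R$63.40 = R$61.13; CM ratio = R$61.13 / R$124.53 = 0.4909.
Break-even revenue = fixed costs × price ÷ CM = R$4,683,200 × R$124.53 ÷ R$61.13 = R$9,540,306.

R$9,540,306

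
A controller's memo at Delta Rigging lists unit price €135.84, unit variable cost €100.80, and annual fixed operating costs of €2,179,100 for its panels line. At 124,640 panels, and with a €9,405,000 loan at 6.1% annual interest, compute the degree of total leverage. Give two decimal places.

2.70

At 124,640 units, contribution = 124,640 × €35.04 = €4,367,385.60.
EBIT = €4,367,385.60 − €2,179,100 = €2,188,285.60. Interest = €573,705.00, so EBIT − I = €1,614,580.60.
DCL = contribution ÷ (EBIT − I) = €4,367,385.60 ÷ €1,614,580.60 = 2.7050.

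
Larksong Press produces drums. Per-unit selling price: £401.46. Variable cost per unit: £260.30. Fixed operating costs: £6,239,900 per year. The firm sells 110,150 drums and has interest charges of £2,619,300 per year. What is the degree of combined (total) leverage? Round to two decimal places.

2.32

Contribution at this volume is 110,150 × £141.16 = £15,548,774.00.
Subtracting fixed costs: EBIT = £15,548,774.00 − £6,239,900 = £9,308,874.00. Interest = £2,619,300.00.
DOL = £15,548,774.00 ÷ £9,308,874.00 = 1.6703; DFL = £9,308,874.00 ÷ £6,689,574.00 = 1.3915.
Combined leverage = 1.6703 × 1.3915 = 2.3242.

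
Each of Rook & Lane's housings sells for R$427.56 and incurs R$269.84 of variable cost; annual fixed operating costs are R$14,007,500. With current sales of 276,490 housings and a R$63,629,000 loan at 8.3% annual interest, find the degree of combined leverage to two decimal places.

1.79

Contribution at this volume is 276,490 × R$157.72 = R$43,608,002.80.
EBIT = R$43,608,002.80 − R$14,007,500 = R$29,600,502.80. Interest = R$5,281,207.00, so EBIT − I = R$24,319,295.80.
DCL = contribution ÷ (EBIT − I) = R$43,608,002.80 ÷ R$24,319,295.80 = 1.7931.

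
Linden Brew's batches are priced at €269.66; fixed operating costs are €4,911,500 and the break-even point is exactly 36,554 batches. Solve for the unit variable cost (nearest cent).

€135.30

Contribution per unit must be FC / Q = €4,911,500 / 36,554 = €134.3629.
Hence VC = price − CM = €269.66 − €134.3629 = €135.30.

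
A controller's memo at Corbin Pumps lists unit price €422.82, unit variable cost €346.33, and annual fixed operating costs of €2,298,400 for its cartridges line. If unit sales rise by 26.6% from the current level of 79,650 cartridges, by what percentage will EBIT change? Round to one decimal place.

+42.7%

Contribution at this volume is 79,650 × €76.49 = €6,092,428.50.
Subtracting fixed costs: EBIT = €6,092,428.50 − €2,298,400 = €3,794,028.50.
So DOL = total CM / EBIT = €6,092,428.50 / €3,794,028.50 = 1.6058.
Operating income changes by 1.6058 × +26.6% = +42.7%.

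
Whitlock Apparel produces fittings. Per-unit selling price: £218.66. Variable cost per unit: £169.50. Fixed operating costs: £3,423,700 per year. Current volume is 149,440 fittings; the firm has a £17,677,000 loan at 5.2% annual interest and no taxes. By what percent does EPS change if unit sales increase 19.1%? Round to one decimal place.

+46.7%

Contribution at this volume is 149,440 × £49.16 = £7,346,470.40.
Subtracting fixed costs: EBIT = £7,346,470.40 − £3,423,700 = £3,922,770.40.
Interest = £919,204.00, so EBIT − I = £3,003,566.40.
Degree of combined leverage = contribution ÷ (EBIT − I) = £7,346,470.40 ÷ £3,003,566.40 = 2.4459.
%ΔEPS = DCL × %ΔSales = 2.4459 × +19.1% = +46.7%.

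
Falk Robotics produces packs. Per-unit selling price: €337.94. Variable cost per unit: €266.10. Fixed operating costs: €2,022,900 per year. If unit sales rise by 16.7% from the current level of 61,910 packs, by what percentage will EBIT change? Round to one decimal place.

+30.6%

Contribution at this volume is 61,910 × €71.84 = €4,447,614.40.
Subtracting fixed costs: EBIT = €4,447,614.40 − €2,022,900 = €2,424,714.40.
DOL = contribution ÷ EBIT = €4,447,614.40 ÷ €2,424,714.40 = 1.8343.
So EBIT moves 1.8343 × (+16.7%) = +30.6%.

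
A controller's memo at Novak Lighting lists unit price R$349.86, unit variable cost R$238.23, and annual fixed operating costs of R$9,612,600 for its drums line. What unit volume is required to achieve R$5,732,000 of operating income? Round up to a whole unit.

Contribution margin per unit = R$349.86 − R$238.23 = R$111.63.
Units = (FC + target) / CM = (R$9,612,600 + R$5,732,000) / R$111.63 = 137,459.46, so 137,460 drums.

137,460 drums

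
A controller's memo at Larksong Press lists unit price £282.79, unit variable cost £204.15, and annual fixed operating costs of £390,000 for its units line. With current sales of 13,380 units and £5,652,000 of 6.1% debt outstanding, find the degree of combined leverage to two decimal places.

3.31

Contribution at this volume is 13,380 × £78.64 = £1,052,203.20.
Subtracting fixed costs: EBIT = £1,052,203.20 − £390,000 = £662,203.20. Interest = £344,772.00.
DOL = £1,052,203.20 ÷ £662,203.20 = 1.5889; DFL = £662,203.20 ÷ £317,431.20 = 2.0861.
DCL = DOL × DFL = 1.5889 × 2.0861 = 3.3146.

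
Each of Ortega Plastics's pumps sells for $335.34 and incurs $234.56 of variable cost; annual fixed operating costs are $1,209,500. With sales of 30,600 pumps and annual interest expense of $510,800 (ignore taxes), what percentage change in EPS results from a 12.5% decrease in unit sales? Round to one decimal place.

At 30,600 units, contribution = 30,600 × $100.78 = $3,083,868.00.
Operating income = contribution − fixed costs = $3,083,868.00 − $1,209,500 = $1,874,368.00.
After interest of $510,800.00, pre-tax earnings = $1,363,568.00.
Degree of combined leverage = contribution ÷ (EBIT − I) = $3,083,868.00 ÷ $1,363,568.00 = 2.2616.
EPS therefore changes by 2.2616 × (-12.5%) = -28.3%.

-28.3%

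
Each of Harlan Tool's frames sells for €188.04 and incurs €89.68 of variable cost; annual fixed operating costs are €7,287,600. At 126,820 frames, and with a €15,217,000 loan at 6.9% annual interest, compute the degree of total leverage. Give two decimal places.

Total contribution margin = 126,820 × €98.36 = €12,474,015.20.
Operating income = contribution − fixed costs = €12,474,015.20 − €7,287,600 = €5,186,415.20. Interest = €1,049,973.00.
DOL = €12,474,015.20 ÷ €5,186,415.20 = 2.4051; DFL = €5,186,415.20 ÷ €4,136,442.20 = 1.2538.
Combined leverage = 2.4051 × 1.2538 = 3.0155.

3.02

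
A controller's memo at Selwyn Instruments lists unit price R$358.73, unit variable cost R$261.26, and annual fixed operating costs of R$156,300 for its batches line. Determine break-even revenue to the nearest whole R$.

R$575,249

CM per unit = R$358.73 − R$261.26 = R$97.47; CM ratio = R$97.47 / R$358.73 = 0.2717.
Break-even revenue = fixed costs × price ÷ CM = R$156,300 × R$358.73 ÷ R$97.47 = R$575,249.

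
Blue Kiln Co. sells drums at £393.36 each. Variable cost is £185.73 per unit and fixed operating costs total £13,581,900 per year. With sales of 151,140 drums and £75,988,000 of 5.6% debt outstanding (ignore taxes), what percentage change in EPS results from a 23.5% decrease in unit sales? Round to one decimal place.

Contribution at this volume is 151,140 × £207.63 = £31,381,198.20.
EBIT = £31,381,198.20 − £13,581,900 = £17,799,298.20.
After interest of £4,255,328.00, pre-tax earnings = £13,543,970.20.
DCL = total CM / (EBIT − I) = £31,381,198.20 / £13,543,970.20 = 2.3170.
%ΔEPS = DCL × %ΔSales = 2.3170 × -23.5% = -54.4%.

-54.4%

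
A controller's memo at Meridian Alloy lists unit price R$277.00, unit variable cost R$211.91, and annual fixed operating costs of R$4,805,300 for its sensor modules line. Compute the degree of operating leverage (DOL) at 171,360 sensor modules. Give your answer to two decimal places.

1.76

Contribution at this volume is 171,360 × R$65.09 = R$11,153,822.40.
EBIT = R$11,153,822.40 − R$4,805,300 = R$6,348,522.40.
So DOL = total CM / EBIT = R$11,153,822.40 / R$6,348,522.40 = 1.7569.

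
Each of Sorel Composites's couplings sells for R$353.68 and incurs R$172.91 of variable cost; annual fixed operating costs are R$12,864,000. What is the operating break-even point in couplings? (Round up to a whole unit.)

71,163 couplings

Each unit contributes R$353.68 − R$172.91 = R$180.77.
Units to break even: R$12,864,000 ÷ R$180.77 = 71,162.25, rounded up to 71,163.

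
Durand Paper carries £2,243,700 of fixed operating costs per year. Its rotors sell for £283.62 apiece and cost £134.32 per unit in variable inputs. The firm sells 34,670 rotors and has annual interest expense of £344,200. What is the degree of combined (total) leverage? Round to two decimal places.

Contribution at this volume is 34,670 × £149.30 = £5,176,231.00.
Subtracting fixed costs: EBIT = £5,176,231.00 − £2,243,700 = £2,932,531.00. Interest = £344,200.00, so EBIT − I = £2,588,331.00.
Degree of total leverage = total CM / (EBIT − interest) = £5,176,231.00 / £2,588,331.00 = 1.9998.

2.00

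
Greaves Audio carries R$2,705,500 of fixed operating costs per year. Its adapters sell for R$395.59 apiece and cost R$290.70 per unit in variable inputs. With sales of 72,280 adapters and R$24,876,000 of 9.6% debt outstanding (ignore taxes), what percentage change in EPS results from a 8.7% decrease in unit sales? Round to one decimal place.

-26.5%

At 72,280 units, contribution = 72,280 × R$104.89 = R$7,581,449.20.
Subtracting fixed costs: EBIT = R$7,581,449.20 − R$2,705,500 = R$4,875,949.20.
After interest of R$2,388,096.00, pre-tax earnings = R$2,487,853.20.
Degree of combined leverage = contribution ÷ (EBIT − I) = R$7,581,449.20 ÷ R$2,487,853.20 = 3.0474.
EPS therefore changes by 3.0474 × (-8.7%) = -26.5%.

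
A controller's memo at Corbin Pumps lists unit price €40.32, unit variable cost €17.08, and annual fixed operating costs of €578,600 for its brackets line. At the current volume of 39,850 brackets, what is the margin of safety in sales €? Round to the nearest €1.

€602,916

Each unit contributes €40.32 − €17.08 = €23.24. Break-even units = €578,600 ÷ €23.24 = 24,896.73; break-even revenue = 24,896.73 × €40.32 = €1,003,836.14.
Actual sales revenue = 39,850 × €40.32 = €1,606,752.00.
Margin of safety = €1,606,752.00 − €1,003,836.14 = €602,916.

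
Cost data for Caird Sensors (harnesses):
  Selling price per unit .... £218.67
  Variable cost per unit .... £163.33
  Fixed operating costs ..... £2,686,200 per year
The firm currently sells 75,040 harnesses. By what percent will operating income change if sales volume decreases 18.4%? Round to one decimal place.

-52.1%

Contribution at this volume is 75,040 × £55.34 = £4,152,713.60.
Operating income = contribution − fixed costs = £4,152,713.60 − £2,686,200 = £1,466,513.60.
Degree of operating leverage = £4,152,713.60 / £1,466,513.60 = 2.8317.
Operating income changes by 2.8317 × -18.4% = -52.1%.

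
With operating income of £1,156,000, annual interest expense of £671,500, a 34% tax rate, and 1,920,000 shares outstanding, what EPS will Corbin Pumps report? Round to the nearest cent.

£0.17

Interest = £671,500.00, so EBT = £1,156,000 − £671,500.00 = £484,500.00.
Net income = £484,500.00 × (1 − 0.34) = £319,770.00.
Per share: £319,770.00 / 1,920,000 shares = £0.17.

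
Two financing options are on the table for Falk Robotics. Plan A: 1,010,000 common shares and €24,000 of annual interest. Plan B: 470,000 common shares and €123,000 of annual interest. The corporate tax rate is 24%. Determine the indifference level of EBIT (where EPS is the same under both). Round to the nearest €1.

€209,167

At indifference, (EBIT − 24,000)(1 − t)/1,010,000 = (EBIT − 123,000)(1 − t)/470,000.
The (1 − t) factor cancels: (EBIT − 24,000) × 470,000 = (EBIT − 123,000) × 1,010,000.
Solving, EBIT = (123,000·1,010,000 − 24,000·470,000) / (1,010,000 − 470,000) = 112,950,000,000 / 540,000 = 209,166.67.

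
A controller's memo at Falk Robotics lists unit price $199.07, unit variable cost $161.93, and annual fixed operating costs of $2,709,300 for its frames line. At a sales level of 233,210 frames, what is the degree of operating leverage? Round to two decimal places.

At 233,210 units, contribution = 233,210 × $37.14 = $8,661,419.40.
Subtracting fixed costs: EBIT = $8,661,419.40 − $2,709,300 = $5,952,119.40.
Degree of operating leverage = $8,661,419.40 / $5,952,119.40 = 1.4552.

1.46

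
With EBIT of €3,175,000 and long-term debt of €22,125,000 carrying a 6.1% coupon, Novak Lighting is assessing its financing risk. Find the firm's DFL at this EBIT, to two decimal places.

Annual interest charges come to €1,349,625.00.
DFL = EBIT ÷ (EBIT − I) = €3,175,000 ÷ (€3,175,000 − €1,349,625.00) = €3,175,000 ÷ €1,825,375.00 = 1.7394.

1.74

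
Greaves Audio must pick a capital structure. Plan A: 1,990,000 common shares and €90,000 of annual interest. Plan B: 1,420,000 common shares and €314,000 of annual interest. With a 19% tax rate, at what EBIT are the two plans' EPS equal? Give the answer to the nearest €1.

At indifference, (EBIT − 90,000)(1 − t)/1,990,000 = (EBIT − 314,000)(1 − t)/1,420,000.
The (1 − t) factor cancels: (EBIT − 90,000) × 1,420,000 = (EBIT − 314,000) × 1,990,000.
Solving, EBIT = (314,000·1,990,000 − 90,000·1,420,000) / (1,990,000 − 1,420,000) = 497,060,000,000 / 570,000 = 872,035.09.

€872,035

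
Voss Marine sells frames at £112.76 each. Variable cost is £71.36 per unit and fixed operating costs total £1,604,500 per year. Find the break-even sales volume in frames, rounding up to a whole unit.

38,757 frames

Unit CM = price − variable cost = £112.76 − £71.36 = £41.40.
Units to break even: £1,604,500 ÷ £41.40 = 38,756.04, rounded up to 38,757.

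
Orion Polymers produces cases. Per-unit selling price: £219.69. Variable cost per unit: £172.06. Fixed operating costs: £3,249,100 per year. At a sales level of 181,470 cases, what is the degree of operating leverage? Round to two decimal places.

1.60

At 181,470 units, contribution = 181,470 × £47.63 = £8,643,416.10.
Operating income = contribution − fixed costs = £8,643,416.10 − £3,249,100 = £5,394,316.10.
DOL = contribution ÷ EBIT = £8,643,416.10 ÷ £5,394,316.10 = 1.6023.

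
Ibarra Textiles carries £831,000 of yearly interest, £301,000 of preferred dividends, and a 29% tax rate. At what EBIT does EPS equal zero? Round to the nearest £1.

£1,254,944

Preferred dividends are paid after tax, so their pre-tax equivalent is £301,000 ÷ (1 − 0.29) = £423,943.66.
EPS = 0 when EBIT covers interest plus the pre-tax preferred burden: £831,000 + £423,943.66 = £1,254,943.66.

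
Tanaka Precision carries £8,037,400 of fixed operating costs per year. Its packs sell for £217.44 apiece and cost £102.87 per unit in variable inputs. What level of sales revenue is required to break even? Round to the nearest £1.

£15,254,013

CM per unit = £217.44 − £102.87 = £114.57; CM ratio = £114.57 / £217.44 = 0.5269.
Break-even revenue = fixed costs × price ÷ CM = £8,037,400 × £217.44 ÷ £114.57 = £15,254,013.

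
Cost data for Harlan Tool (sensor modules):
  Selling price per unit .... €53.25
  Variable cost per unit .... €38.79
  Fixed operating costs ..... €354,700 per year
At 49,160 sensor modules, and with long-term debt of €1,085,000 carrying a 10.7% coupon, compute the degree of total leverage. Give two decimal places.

Total contribution margin = 49,160 × €14.46 = €710,853.60.
Operating income = contribution − fixed costs = €710,853.60 − €354,700 = €356,153.60. Interest = €116,095.00.
DOL = €710,853.60 ÷ €356,153.60 = 1.9959; DFL = €356,153.60 ÷ €240,058.60 = 1.4836.
Combined leverage = 1.9959 × 1.4836 = 2.9611.

2.96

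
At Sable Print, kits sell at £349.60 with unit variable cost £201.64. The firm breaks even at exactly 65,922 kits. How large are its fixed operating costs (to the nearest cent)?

Unit CM = price − variable cost = £349.60 − £201.64 = £147.96.
Fixed costs = break-even units × CM = 65,922 × £147.96 = £9,753,819.12.

£9,753,819.12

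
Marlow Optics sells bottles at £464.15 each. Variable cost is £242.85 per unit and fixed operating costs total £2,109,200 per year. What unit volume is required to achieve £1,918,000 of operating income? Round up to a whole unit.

Unit CM = price − variable cost = £464.15 − £242.85 = £221.30.
Required volume = (fixed costs + target profit) ÷ CM = (£2,109,200 + £1,918,000) ÷ £221.30 = 18,197.92, so 18,198 bottles.

18,198 bottles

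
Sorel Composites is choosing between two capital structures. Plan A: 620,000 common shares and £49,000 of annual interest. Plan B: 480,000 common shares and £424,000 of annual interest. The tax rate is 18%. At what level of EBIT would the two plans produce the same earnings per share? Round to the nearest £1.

At indifference, (EBIT − 49,000)(1 − t)/620,000 = (EBIT − 424,000)(1 − t)/480,000.
The (1 − t) factor cancels: (EBIT − 49,000) × 480,000 = (EBIT − 424,000) × 620,000.
EBIT × (620,000 − 480,000) = 424,000 × 620,000 − 49,000 × 480,000 = 239,360,000,000, so EBIT = 239,360,000,000 ÷ 140,000 = 1,709,714.29.

£1,709,714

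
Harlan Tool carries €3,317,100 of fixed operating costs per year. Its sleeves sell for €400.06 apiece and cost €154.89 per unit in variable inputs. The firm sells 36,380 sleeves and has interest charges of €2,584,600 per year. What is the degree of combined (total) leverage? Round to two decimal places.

Contribution at this volume is 36,380 × €245.17 = €8,919,284.60.
Subtracting fixed costs: EBIT = €8,919,284.60 − €3,317,100 = €5,602,184.60. Interest = €2,584,600.00, so EBIT − I = €3,017,584.60.
DCL = contribution ÷ (EBIT − I) = €8,919,284.60 ÷ €3,017,584.60 = 2.9558.

2.96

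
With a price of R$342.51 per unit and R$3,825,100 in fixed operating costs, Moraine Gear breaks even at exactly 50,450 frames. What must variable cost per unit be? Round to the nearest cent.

R$266.69

Contribution per unit must be FC / Q = R$3,825,100 / 50,450 = R$75.8196.
Hence VC = price − CM = R$342.51 − R$75.8196 = R$266.69.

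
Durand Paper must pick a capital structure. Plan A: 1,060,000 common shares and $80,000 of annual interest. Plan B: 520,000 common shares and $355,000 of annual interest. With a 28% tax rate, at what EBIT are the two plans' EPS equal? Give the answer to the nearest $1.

At indifference, (EBIT − 80,000)(1 − t)/1,060,000 = (EBIT − 355,000)(1 − t)/520,000.
Cancelling (1 − t) and cross-multiplying: 520,000·(EBIT − 80,000) = 1,060,000·(EBIT − 355,000).
EBIT × (1,060,000 − 520,000) = 355,000 × 1,060,000 − 80,000 × 520,000 = 334,700,000,000, so EBIT = 334,700,000,000 ÷ 540,000 = 619,814.81.

$619,815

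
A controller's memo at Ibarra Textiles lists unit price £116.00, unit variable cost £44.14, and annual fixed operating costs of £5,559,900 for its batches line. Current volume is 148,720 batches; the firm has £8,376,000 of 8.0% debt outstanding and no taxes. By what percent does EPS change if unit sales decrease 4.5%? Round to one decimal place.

-10.8%

At 148,720 units, contribution = 148,720 × £71.86 = £10,687,019.20.
EBIT = £10,687,019.20 − £5,559,900 = £5,127,119.20.
Interest = £670,080.00, so EBIT − I = £4,457,039.20.
DCL = total CM / (EBIT − I) = £10,687,019.20 / £4,457,039.20 = 2.3978.
%ΔEPS = DCL × %ΔSales = 2.3978 × -4.5% = -10.8%.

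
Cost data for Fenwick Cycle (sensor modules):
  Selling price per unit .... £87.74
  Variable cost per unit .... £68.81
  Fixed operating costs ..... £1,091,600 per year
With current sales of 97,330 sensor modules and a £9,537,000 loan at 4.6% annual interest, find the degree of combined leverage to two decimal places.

5.90

Contribution at this volume is 97,330 × £18.93 = £1,842,456.90.
EBIT = £1,842,456.90 − £1,091,600 = £750,856.90. Interest = £438,702.00, so EBIT − I = £312,154.90.
Degree of total leverage = total CM / (EBIT − interest) = £1,842,456.90 / £312,154.90 = 5.9024.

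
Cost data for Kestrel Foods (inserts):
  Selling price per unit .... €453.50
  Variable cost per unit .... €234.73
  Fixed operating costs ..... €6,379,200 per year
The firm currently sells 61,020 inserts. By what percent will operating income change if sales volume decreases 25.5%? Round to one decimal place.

-48.8%

Contribution at this volume is 61,020 × €218.77 = €13,349,345.40.
Subtracting fixed costs: EBIT = €13,349,345.40 − €6,379,200 = €6,970,145.40.
Degree of operating leverage = €13,349,345.40 / €6,970,145.40 = 1.9152.
So EBIT moves 1.9152 × (-25.5%) = -48.8%.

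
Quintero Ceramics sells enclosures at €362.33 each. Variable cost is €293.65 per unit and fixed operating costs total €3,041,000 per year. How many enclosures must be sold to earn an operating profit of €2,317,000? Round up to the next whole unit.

Each unit contributes €362.33 − €293.65 = €68.68.
Required volume = (fixed costs + target profit) ÷ CM = (€3,041,000 + €2,317,000) ÷ €68.68 = 78,013.98, so 78,014 enclosures.

78,014 enclosures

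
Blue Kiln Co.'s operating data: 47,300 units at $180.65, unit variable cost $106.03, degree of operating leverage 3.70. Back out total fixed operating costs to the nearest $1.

$2,575,600

Contribution at this volume is 47,300 × $74.62 = $3,529,526.00.
Since DOL = CM ÷ EBIT, EBIT = $3,529,526.00 ÷ 3.70 = $953,925.95.
Fixed costs = CM − EBIT = $3,529,526.00 − $953,925.95 = $2,575,600.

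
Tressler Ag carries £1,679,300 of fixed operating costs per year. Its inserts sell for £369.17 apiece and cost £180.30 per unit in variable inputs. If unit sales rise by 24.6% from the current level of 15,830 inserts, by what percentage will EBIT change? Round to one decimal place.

Contribution at this volume is 15,830 × £188.87 = £2,989,812.10.
Operating income = contribution − fixed costs = £2,989,812.10 − £1,679,300 = £1,310,512.10.
So DOL = total CM / EBIT = £2,989,812.10 / £1,310,512.10 = 2.2814.
So EBIT moves 2.2814 × (+24.6%) = +56.1%.

+56.1%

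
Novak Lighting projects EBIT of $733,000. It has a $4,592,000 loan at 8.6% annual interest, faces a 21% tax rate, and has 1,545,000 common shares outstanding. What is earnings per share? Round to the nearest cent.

$0.17

Interest = $394,912.00, so EBT = $733,000 − $394,912.00 = $338,088.00.
After tax at 21%: net income = $338,088.00 × 0.79 = $267,089.52.
Per share: $267,089.52 / 1,545,000 shares = $0.17.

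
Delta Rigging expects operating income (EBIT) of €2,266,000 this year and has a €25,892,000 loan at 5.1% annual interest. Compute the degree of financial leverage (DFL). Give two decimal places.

2.40

Annual interest charges come to €1,320,492.00.
DFL = EBIT ÷ (EBIT − I) = €2,266,000 ÷ (€2,266,000 − €1,320,492.00) = €2,266,000 ÷ €945,508.00 = 2.3966.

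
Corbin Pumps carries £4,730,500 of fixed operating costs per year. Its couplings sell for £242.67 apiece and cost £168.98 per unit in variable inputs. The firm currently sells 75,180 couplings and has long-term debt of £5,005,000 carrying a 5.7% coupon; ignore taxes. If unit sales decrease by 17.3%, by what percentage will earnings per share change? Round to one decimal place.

-182.8%

At 75,180 units, contribution = 75,180 × £73.69 = £5,540,014.20.
Operating income = contribution − fixed costs = £5,540,014.20 − £4,730,500 = £809,514.20.
Interest = £285,285.00, so EBIT − I = £524,229.20.
Degree of combined leverage = contribution ÷ (EBIT − I) = £5,540,014.20 ÷ £524,229.20 = 10.5679.
%ΔEPS = DCL × %ΔSales = 10.5679 × -17.3% = -182.8%.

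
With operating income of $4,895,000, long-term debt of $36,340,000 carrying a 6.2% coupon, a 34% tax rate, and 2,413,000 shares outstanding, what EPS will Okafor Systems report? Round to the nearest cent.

$0.72

Interest = $2,253,080.00, so EBT = $4,895,000 − $2,253,080.00 = $2,641,920.00.
Net income = $2,641,920.00 × (1 − 0.34) = $1,743,667.20.
EPS = $1,743,667.20 ÷ 2,413,000 = $0.72.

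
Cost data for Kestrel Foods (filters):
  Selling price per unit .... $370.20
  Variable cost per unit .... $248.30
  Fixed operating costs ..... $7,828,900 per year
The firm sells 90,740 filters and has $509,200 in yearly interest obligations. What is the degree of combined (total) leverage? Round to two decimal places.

Total contribution margin = 90,740 × $121.90 = $11,061,206.00.
EBIT = $11,061,206.00 − $7,828,900 = $3,232,306.00. Interest = $509,200.00, so EBIT − I = $2,723,106.00.
Degree of total leverage = total CM / (EBIT − interest) = $11,061,206.00 / $2,723,106.00 = 4.0620.

4.06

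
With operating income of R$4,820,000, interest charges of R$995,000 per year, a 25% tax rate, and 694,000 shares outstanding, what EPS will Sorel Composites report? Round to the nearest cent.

Interest = R$995,000.00, so EBT = R$4,820,000 − R$995,000.00 = R$3,825,000.00.
Net income = R$3,825,000.00 × (1 − 0.25) = R$2,868,750.00.
Per share: R$2,868,750.00 / 694,000 shares = R$4.13.

R$4.13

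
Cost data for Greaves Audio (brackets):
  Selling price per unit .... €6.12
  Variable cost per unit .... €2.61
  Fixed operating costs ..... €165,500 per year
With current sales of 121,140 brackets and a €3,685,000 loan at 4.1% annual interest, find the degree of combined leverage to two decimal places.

3.91

At 121,140 units, contribution = 121,140 × €3.51 = €425,201.40.
EBIT = €425,201.40 − €165,500 = €259,701.40. Interest = €151,085.00.
DOL = €425,201.40 ÷ €259,701.40 = 1.6373; DFL = €259,701.40 ÷ €108,616.40 = 2.3910.
DCL = DOL × DFL = 1.6373 × 2.3910 = 3.9148.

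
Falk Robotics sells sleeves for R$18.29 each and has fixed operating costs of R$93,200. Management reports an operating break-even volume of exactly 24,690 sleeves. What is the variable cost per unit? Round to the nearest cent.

R$14.52

At break-even, FC = Q × (P − VC), so P − VC = R$93,200 ÷ 24,690 = R$3.7748.
Hence VC = price − CM = R$18.29 − R$3.7748 = R$14.52.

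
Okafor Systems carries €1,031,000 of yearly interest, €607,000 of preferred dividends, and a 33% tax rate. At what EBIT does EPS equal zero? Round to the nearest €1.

€1,936,970

Grossing the preferred dividend up to pre-tax terms: €607,000 / (1 − 0.33) = €905,970.15.
Financial break-even EBIT = interest + D_p ÷ (1 − t) = €1,031,000 + €905,970.15 = €1,936,970.15.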